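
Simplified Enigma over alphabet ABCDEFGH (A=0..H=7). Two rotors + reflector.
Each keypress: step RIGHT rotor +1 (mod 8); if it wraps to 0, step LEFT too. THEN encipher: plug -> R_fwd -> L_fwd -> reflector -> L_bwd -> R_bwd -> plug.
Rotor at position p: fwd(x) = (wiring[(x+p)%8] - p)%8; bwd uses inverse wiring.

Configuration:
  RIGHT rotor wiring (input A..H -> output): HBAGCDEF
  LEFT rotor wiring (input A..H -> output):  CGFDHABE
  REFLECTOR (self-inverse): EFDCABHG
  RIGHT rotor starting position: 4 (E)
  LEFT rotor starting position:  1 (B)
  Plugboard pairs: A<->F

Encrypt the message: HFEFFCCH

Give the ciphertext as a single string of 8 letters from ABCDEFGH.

Char 1 ('H'): step: R->5, L=1; H->plug->H->R->F->L->A->refl->E->L'->B->R'->G->plug->G
Char 2 ('F'): step: R->6, L=1; F->plug->A->R->G->L->D->refl->C->L'->C->R'->E->plug->E
Char 3 ('E'): step: R->7, L=1; E->plug->E->R->H->L->B->refl->F->L'->A->R'->B->plug->B
Char 4 ('F'): step: R->0, L->2 (L advanced); F->plug->A->R->H->L->E->refl->A->L'->G->R'->D->plug->D
Char 5 ('F'): step: R->1, L=2; F->plug->A->R->A->L->D->refl->C->L'->F->R'->C->plug->C
Char 6 ('C'): step: R->2, L=2; C->plug->C->R->A->L->D->refl->C->L'->F->R'->G->plug->G
Char 7 ('C'): step: R->3, L=2; C->plug->C->R->A->L->D->refl->C->L'->F->R'->H->plug->H
Char 8 ('H'): step: R->4, L=2; H->plug->H->R->C->L->F->refl->B->L'->B->R'->D->plug->D

Answer: GEBDCGHD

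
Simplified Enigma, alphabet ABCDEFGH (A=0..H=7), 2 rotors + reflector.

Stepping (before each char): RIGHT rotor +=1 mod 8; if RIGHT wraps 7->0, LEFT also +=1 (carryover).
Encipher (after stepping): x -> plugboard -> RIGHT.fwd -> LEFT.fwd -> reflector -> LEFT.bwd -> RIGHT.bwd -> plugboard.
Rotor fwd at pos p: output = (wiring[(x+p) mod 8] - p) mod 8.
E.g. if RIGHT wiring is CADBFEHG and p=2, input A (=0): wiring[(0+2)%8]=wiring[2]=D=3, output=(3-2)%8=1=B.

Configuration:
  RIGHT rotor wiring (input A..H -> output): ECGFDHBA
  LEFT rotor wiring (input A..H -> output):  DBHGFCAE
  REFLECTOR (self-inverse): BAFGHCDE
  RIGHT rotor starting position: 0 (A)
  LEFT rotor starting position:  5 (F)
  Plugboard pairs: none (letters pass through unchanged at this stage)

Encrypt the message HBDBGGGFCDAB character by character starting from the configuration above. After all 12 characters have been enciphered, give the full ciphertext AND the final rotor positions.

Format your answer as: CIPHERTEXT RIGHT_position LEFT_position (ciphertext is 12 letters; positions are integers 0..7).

Answer: ACGHEEBCBABH 4 6

Derivation:
Char 1 ('H'): step: R->1, L=5; H->plug->H->R->D->L->G->refl->D->L'->B->R'->A->plug->A
Char 2 ('B'): step: R->2, L=5; B->plug->B->R->D->L->G->refl->D->L'->B->R'->C->plug->C
Char 3 ('D'): step: R->3, L=5; D->plug->D->R->G->L->B->refl->A->L'->H->R'->G->plug->G
Char 4 ('B'): step: R->4, L=5; B->plug->B->R->D->L->G->refl->D->L'->B->R'->H->plug->H
Char 5 ('G'): step: R->5, L=5; G->plug->G->R->A->L->F->refl->C->L'->F->R'->E->plug->E
Char 6 ('G'): step: R->6, L=5; G->plug->G->R->F->L->C->refl->F->L'->A->R'->E->plug->E
Char 7 ('G'): step: R->7, L=5; G->plug->G->R->A->L->F->refl->C->L'->F->R'->B->plug->B
Char 8 ('F'): step: R->0, L->6 (L advanced); F->plug->F->R->H->L->E->refl->H->L'->G->R'->C->plug->C
Char 9 ('C'): step: R->1, L=6; C->plug->C->R->E->L->B->refl->A->L'->F->R'->B->plug->B
Char 10 ('D'): step: R->2, L=6; D->plug->D->R->F->L->A->refl->B->L'->E->R'->A->plug->A
Char 11 ('A'): step: R->3, L=6; A->plug->A->R->C->L->F->refl->C->L'->A->R'->B->plug->B
Char 12 ('B'): step: R->4, L=6; B->plug->B->R->D->L->D->refl->G->L'->B->R'->H->plug->H
Final: ciphertext=ACGHEEBCBABH, RIGHT=4, LEFT=6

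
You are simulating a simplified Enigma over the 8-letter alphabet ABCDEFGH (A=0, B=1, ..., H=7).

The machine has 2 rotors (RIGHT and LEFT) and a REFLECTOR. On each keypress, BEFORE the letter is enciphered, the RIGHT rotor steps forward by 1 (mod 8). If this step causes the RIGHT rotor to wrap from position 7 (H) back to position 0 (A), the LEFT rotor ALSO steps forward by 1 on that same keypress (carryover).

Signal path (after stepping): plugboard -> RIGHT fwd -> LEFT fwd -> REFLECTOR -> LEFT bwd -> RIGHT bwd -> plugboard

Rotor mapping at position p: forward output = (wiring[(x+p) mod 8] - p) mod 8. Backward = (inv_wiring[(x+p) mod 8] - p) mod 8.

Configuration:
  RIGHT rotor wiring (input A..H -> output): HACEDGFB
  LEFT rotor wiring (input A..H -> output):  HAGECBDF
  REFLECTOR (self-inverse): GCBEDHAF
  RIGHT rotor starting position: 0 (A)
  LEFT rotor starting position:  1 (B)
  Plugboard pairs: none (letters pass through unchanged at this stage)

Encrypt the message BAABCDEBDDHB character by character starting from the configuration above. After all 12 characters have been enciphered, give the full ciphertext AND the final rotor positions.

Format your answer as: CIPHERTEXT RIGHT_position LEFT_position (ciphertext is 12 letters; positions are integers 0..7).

Char 1 ('B'): step: R->1, L=1; B->plug->B->R->B->L->F->refl->H->L'->A->R'->G->plug->G
Char 2 ('A'): step: R->2, L=1; A->plug->A->R->A->L->H->refl->F->L'->B->R'->C->plug->C
Char 3 ('A'): step: R->3, L=1; A->plug->A->R->B->L->F->refl->H->L'->A->R'->B->plug->B
Char 4 ('B'): step: R->4, L=1; B->plug->B->R->C->L->D->refl->E->L'->G->R'->G->plug->G
Char 5 ('C'): step: R->5, L=1; C->plug->C->R->E->L->A->refl->G->L'->H->R'->G->plug->G
Char 6 ('D'): step: R->6, L=1; D->plug->D->R->C->L->D->refl->E->L'->G->R'->F->plug->F
Char 7 ('E'): step: R->7, L=1; E->plug->E->R->F->L->C->refl->B->L'->D->R'->D->plug->D
Char 8 ('B'): step: R->0, L->2 (L advanced); B->plug->B->R->A->L->E->refl->D->L'->F->R'->G->plug->G
Char 9 ('D'): step: R->1, L=2; D->plug->D->R->C->L->A->refl->G->L'->H->R'->A->plug->A
Char 10 ('D'): step: R->2, L=2; D->plug->D->R->E->L->B->refl->C->L'->B->R'->C->plug->C
Char 11 ('H'): step: R->3, L=2; H->plug->H->R->H->L->G->refl->A->L'->C->R'->D->plug->D
Char 12 ('B'): step: R->4, L=2; B->plug->B->R->C->L->A->refl->G->L'->H->R'->A->plug->A
Final: ciphertext=GCBGGFDGACDA, RIGHT=4, LEFT=2

Answer: GCBGGFDGACDA 4 2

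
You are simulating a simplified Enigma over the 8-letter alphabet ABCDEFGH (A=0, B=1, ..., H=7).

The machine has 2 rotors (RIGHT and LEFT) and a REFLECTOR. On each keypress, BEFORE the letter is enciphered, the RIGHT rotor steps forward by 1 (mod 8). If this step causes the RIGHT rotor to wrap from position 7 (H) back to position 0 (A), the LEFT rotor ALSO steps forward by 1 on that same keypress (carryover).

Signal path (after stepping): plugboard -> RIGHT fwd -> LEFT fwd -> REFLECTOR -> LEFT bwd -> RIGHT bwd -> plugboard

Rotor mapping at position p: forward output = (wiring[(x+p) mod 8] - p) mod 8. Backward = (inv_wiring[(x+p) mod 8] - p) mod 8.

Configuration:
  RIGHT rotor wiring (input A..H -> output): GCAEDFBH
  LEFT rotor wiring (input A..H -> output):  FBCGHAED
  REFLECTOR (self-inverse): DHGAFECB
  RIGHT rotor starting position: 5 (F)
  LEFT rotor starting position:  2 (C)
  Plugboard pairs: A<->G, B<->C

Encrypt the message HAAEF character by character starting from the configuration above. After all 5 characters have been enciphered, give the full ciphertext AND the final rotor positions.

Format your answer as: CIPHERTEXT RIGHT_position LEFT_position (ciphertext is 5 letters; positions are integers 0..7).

Answer: AGCFG 2 3

Derivation:
Char 1 ('H'): step: R->6, L=2; H->plug->H->R->H->L->H->refl->B->L'->F->R'->G->plug->A
Char 2 ('A'): step: R->7, L=2; A->plug->G->R->G->L->D->refl->A->L'->A->R'->A->plug->G
Char 3 ('A'): step: R->0, L->3 (L advanced); A->plug->G->R->B->L->E->refl->F->L'->C->R'->B->plug->C
Char 4 ('E'): step: R->1, L=3; E->plug->E->R->E->L->A->refl->D->L'->A->R'->F->plug->F
Char 5 ('F'): step: R->2, L=3; F->plug->F->R->F->L->C->refl->G->L'->G->R'->A->plug->G
Final: ciphertext=AGCFG, RIGHT=2, LEFT=3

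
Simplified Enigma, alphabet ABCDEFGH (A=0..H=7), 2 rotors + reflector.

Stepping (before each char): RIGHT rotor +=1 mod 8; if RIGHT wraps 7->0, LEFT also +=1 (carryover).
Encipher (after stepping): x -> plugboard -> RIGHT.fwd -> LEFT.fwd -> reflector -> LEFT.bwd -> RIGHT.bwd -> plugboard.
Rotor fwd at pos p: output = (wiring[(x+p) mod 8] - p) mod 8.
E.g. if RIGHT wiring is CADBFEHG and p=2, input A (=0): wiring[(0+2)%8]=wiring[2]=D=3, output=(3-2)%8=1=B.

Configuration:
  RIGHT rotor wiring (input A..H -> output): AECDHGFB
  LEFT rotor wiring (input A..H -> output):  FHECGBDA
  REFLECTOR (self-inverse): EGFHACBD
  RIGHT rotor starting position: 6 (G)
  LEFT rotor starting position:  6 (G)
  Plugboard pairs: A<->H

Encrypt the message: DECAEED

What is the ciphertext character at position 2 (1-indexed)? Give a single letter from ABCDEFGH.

Char 1 ('D'): step: R->7, L=6; D->plug->D->R->D->L->B->refl->G->L'->E->R'->E->plug->E
Char 2 ('E'): step: R->0, L->7 (L advanced); E->plug->E->R->H->L->E->refl->A->L'->C->R'->C->plug->C

C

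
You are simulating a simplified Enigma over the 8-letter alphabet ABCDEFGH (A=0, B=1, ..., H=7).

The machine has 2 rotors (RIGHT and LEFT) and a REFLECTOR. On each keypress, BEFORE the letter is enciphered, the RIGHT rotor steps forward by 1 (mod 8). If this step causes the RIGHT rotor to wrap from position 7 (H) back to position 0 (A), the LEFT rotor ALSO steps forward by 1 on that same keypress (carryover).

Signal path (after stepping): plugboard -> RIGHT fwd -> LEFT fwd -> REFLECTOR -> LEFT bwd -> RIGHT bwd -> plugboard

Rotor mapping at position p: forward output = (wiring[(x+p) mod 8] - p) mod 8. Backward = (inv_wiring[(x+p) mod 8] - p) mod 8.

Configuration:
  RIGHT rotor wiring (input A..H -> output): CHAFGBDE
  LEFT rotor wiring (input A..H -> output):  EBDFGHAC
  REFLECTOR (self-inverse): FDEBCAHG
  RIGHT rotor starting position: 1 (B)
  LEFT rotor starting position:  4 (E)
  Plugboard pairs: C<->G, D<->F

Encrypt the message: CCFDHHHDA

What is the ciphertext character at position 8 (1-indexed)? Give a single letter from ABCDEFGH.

Char 1 ('C'): step: R->2, L=4; C->plug->G->R->A->L->C->refl->E->L'->C->R'->F->plug->D
Char 2 ('C'): step: R->3, L=4; C->plug->G->R->E->L->A->refl->F->L'->F->R'->H->plug->H
Char 3 ('F'): step: R->4, L=4; F->plug->D->R->A->L->C->refl->E->L'->C->R'->A->plug->A
Char 4 ('D'): step: R->5, L=4; D->plug->F->R->D->L->G->refl->H->L'->G->R'->B->plug->B
Char 5 ('H'): step: R->6, L=4; H->plug->H->R->D->L->G->refl->H->L'->G->R'->B->plug->B
Char 6 ('H'): step: R->7, L=4; H->plug->H->R->E->L->A->refl->F->L'->F->R'->A->plug->A
Char 7 ('H'): step: R->0, L->5 (L advanced); H->plug->H->R->E->L->E->refl->C->L'->A->R'->C->plug->G
Char 8 ('D'): step: R->1, L=5; D->plug->F->R->C->L->F->refl->A->L'->G->R'->A->plug->A

A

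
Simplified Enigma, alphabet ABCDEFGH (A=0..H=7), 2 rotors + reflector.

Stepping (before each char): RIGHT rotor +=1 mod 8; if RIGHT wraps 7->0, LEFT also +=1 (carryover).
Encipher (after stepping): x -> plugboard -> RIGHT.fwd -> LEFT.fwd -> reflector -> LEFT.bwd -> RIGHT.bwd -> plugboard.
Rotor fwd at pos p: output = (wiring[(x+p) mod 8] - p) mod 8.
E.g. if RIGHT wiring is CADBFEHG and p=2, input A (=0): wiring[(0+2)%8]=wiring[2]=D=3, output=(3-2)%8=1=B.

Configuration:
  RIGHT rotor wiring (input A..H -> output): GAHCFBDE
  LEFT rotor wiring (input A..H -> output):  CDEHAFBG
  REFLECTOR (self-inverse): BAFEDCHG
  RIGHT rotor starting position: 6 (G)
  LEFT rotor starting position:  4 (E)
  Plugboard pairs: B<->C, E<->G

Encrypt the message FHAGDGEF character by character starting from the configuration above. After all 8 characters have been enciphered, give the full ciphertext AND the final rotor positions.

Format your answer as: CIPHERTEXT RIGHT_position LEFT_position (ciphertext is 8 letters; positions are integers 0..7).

Char 1 ('F'): step: R->7, L=4; F->plug->F->R->G->L->A->refl->B->L'->B->R'->C->plug->B
Char 2 ('H'): step: R->0, L->5 (L advanced); H->plug->H->R->E->L->G->refl->H->L'->F->R'->E->plug->G
Char 3 ('A'): step: R->1, L=5; A->plug->A->R->H->L->D->refl->E->L'->B->R'->C->plug->B
Char 4 ('G'): step: R->2, L=5; G->plug->E->R->B->L->E->refl->D->L'->H->R'->D->plug->D
Char 5 ('D'): step: R->3, L=5; D->plug->D->R->A->L->A->refl->B->L'->C->R'->B->plug->C
Char 6 ('G'): step: R->4, L=5; G->plug->E->R->C->L->B->refl->A->L'->A->R'->D->plug->D
Char 7 ('E'): step: R->5, L=5; E->plug->G->R->F->L->H->refl->G->L'->E->R'->A->plug->A
Char 8 ('F'): step: R->6, L=5; F->plug->F->R->E->L->G->refl->H->L'->F->R'->A->plug->A
Final: ciphertext=BGBDCDAA, RIGHT=6, LEFT=5

Answer: BGBDCDAA 6 5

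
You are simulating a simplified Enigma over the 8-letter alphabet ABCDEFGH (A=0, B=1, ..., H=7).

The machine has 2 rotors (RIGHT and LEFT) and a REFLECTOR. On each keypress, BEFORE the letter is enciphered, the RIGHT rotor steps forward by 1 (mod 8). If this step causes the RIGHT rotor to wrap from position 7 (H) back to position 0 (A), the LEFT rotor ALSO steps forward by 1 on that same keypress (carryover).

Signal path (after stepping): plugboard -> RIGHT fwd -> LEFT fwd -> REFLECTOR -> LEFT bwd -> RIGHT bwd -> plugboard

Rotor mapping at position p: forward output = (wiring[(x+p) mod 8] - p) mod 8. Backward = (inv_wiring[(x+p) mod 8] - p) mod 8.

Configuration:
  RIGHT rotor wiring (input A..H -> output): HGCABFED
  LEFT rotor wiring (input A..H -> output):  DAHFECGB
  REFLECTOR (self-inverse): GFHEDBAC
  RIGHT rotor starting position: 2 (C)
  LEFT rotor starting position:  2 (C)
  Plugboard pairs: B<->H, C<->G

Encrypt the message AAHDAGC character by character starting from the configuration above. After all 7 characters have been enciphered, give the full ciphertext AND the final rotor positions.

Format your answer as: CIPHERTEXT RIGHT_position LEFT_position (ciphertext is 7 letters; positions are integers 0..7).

Answer: GFCAEDD 1 3

Derivation:
Char 1 ('A'): step: R->3, L=2; A->plug->A->R->F->L->H->refl->C->L'->C->R'->C->plug->G
Char 2 ('A'): step: R->4, L=2; A->plug->A->R->F->L->H->refl->C->L'->C->R'->F->plug->F
Char 3 ('H'): step: R->5, L=2; H->plug->B->R->H->L->G->refl->A->L'->D->R'->G->plug->C
Char 4 ('D'): step: R->6, L=2; D->plug->D->R->A->L->F->refl->B->L'->G->R'->A->plug->A
Char 5 ('A'): step: R->7, L=2; A->plug->A->R->E->L->E->refl->D->L'->B->R'->E->plug->E
Char 6 ('G'): step: R->0, L->3 (L advanced); G->plug->C->R->C->L->H->refl->C->L'->A->R'->D->plug->D
Char 7 ('C'): step: R->1, L=3; C->plug->G->R->C->L->H->refl->C->L'->A->R'->D->plug->D
Final: ciphertext=GFCAEDD, RIGHT=1, LEFT=3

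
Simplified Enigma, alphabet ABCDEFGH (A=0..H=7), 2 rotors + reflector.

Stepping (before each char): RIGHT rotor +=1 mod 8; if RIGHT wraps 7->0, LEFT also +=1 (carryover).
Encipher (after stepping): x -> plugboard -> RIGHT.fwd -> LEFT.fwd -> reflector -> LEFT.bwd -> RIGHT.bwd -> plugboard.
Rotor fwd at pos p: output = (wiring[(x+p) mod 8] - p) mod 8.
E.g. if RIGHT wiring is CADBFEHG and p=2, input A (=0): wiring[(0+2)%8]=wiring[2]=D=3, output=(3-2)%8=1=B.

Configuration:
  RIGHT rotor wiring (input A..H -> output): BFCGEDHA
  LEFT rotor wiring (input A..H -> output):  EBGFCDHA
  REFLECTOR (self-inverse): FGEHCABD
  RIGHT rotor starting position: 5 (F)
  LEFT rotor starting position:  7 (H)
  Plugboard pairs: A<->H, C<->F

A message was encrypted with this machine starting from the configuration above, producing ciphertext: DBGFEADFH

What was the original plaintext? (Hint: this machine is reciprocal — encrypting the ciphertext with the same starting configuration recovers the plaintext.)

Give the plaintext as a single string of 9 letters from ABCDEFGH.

Char 1 ('D'): step: R->6, L=7; D->plug->D->R->H->L->A->refl->F->L'->B->R'->A->plug->H
Char 2 ('B'): step: R->7, L=7; B->plug->B->R->C->L->C->refl->E->L'->G->R'->C->plug->F
Char 3 ('G'): step: R->0, L->0 (L advanced); G->plug->G->R->H->L->A->refl->F->L'->D->R'->F->plug->C
Char 4 ('F'): step: R->1, L=0; F->plug->C->R->F->L->D->refl->H->L'->G->R'->F->plug->C
Char 5 ('E'): step: R->2, L=0; E->plug->E->R->F->L->D->refl->H->L'->G->R'->F->plug->C
Char 6 ('A'): step: R->3, L=0; A->plug->H->R->H->L->A->refl->F->L'->D->R'->A->plug->H
Char 7 ('D'): step: R->4, L=0; D->plug->D->R->E->L->C->refl->E->L'->A->R'->A->plug->H
Char 8 ('F'): step: R->5, L=0; F->plug->C->R->D->L->F->refl->A->L'->H->R'->H->plug->A
Char 9 ('H'): step: R->6, L=0; H->plug->A->R->B->L->B->refl->G->L'->C->R'->B->plug->B

Answer: HFCCCHHAB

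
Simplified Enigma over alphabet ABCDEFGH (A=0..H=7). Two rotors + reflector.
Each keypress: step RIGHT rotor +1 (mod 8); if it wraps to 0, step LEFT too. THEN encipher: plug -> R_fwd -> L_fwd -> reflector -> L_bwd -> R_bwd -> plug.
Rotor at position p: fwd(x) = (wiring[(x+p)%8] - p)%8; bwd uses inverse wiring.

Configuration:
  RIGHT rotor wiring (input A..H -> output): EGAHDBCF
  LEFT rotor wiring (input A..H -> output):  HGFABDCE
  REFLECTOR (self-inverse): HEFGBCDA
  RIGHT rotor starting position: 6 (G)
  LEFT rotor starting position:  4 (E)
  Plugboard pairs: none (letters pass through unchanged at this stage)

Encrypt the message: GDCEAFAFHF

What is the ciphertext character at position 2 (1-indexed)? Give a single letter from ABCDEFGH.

Char 1 ('G'): step: R->7, L=4; G->plug->G->R->C->L->G->refl->D->L'->E->R'->F->plug->F
Char 2 ('D'): step: R->0, L->5 (L advanced); D->plug->D->R->H->L->E->refl->B->L'->E->R'->A->plug->A

A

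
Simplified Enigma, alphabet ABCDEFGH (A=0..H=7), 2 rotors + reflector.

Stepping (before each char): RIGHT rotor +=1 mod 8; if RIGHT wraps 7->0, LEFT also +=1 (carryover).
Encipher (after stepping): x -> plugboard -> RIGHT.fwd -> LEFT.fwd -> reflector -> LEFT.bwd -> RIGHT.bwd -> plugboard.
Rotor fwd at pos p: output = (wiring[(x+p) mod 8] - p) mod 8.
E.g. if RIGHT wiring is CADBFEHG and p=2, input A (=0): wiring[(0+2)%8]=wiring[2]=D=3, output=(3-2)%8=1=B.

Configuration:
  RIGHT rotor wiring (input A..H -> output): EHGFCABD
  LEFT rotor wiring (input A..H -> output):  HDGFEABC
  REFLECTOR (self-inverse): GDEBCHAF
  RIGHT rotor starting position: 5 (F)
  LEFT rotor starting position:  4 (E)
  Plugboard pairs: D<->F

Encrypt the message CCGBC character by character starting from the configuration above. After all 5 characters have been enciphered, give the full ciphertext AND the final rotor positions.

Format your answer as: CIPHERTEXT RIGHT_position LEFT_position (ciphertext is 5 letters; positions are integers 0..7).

Answer: FDHDH 2 5

Derivation:
Char 1 ('C'): step: R->6, L=4; C->plug->C->R->G->L->C->refl->E->L'->B->R'->D->plug->F
Char 2 ('C'): step: R->7, L=4; C->plug->C->R->A->L->A->refl->G->L'->D->R'->F->plug->D
Char 3 ('G'): step: R->0, L->5 (L advanced); G->plug->G->R->B->L->E->refl->C->L'->D->R'->H->plug->H
Char 4 ('B'): step: R->1, L=5; B->plug->B->R->F->L->B->refl->D->L'->A->R'->F->plug->D
Char 5 ('C'): step: R->2, L=5; C->plug->C->R->A->L->D->refl->B->L'->F->R'->H->plug->H
Final: ciphertext=FDHDH, RIGHT=2, LEFT=5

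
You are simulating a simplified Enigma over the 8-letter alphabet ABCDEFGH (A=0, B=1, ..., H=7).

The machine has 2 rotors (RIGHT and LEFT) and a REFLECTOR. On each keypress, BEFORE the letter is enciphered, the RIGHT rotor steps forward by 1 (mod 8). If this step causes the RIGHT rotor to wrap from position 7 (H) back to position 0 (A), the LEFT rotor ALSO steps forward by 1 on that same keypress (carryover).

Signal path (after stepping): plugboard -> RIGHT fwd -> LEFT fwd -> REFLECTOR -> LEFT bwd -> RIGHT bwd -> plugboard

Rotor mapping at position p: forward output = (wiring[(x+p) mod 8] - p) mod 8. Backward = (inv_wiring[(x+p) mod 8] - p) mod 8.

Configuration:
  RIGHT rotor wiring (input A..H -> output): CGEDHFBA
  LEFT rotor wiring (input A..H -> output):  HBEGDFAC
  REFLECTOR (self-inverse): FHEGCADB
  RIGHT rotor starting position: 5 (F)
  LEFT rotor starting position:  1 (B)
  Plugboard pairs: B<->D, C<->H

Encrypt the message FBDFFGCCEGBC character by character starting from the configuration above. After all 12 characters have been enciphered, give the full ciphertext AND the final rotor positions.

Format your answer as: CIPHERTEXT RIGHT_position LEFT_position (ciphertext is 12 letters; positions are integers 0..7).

Answer: EGFCHDFFFBGD 1 3

Derivation:
Char 1 ('F'): step: R->6, L=1; F->plug->F->R->F->L->H->refl->B->L'->G->R'->E->plug->E
Char 2 ('B'): step: R->7, L=1; B->plug->D->R->F->L->H->refl->B->L'->G->R'->G->plug->G
Char 3 ('D'): step: R->0, L->2 (L advanced); D->plug->B->R->G->L->F->refl->A->L'->F->R'->F->plug->F
Char 4 ('F'): step: R->1, L=2; F->plug->F->R->A->L->C->refl->E->L'->B->R'->H->plug->C
Char 5 ('F'): step: R->2, L=2; F->plug->F->R->G->L->F->refl->A->L'->F->R'->C->plug->H
Char 6 ('G'): step: R->3, L=2; G->plug->G->R->D->L->D->refl->G->L'->E->R'->B->plug->D
Char 7 ('C'): step: R->4, L=2; C->plug->H->R->H->L->H->refl->B->L'->C->R'->F->plug->F
Char 8 ('C'): step: R->5, L=2; C->plug->H->R->C->L->B->refl->H->L'->H->R'->F->plug->F
Char 9 ('E'): step: R->6, L=2; E->plug->E->R->G->L->F->refl->A->L'->F->R'->F->plug->F
Char 10 ('G'): step: R->7, L=2; G->plug->G->R->G->L->F->refl->A->L'->F->R'->D->plug->B
Char 11 ('B'): step: R->0, L->3 (L advanced); B->plug->D->R->D->L->F->refl->A->L'->B->R'->G->plug->G
Char 12 ('C'): step: R->1, L=3; C->plug->H->R->B->L->A->refl->F->L'->D->R'->B->plug->D
Final: ciphertext=EGFCHDFFFBGD, RIGHT=1, LEFT=3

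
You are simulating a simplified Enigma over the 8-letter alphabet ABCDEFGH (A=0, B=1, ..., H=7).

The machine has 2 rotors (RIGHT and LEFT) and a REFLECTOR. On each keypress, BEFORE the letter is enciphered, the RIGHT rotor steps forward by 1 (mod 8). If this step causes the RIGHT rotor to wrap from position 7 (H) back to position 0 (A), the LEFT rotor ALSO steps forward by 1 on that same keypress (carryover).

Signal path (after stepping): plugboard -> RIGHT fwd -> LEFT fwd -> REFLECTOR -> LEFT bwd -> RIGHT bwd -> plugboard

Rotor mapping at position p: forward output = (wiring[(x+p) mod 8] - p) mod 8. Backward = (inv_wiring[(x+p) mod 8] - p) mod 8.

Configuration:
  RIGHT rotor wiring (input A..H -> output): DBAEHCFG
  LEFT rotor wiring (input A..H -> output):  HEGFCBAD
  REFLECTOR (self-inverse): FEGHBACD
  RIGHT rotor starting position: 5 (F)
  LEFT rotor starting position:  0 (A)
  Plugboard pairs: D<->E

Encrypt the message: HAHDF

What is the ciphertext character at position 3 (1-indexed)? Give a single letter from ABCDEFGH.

Char 1 ('H'): step: R->6, L=0; H->plug->H->R->E->L->C->refl->G->L'->C->R'->E->plug->D
Char 2 ('A'): step: R->7, L=0; A->plug->A->R->H->L->D->refl->H->L'->A->R'->F->plug->F
Char 3 ('H'): step: R->0, L->1 (L advanced); H->plug->H->R->G->L->C->refl->G->L'->H->R'->E->plug->D

D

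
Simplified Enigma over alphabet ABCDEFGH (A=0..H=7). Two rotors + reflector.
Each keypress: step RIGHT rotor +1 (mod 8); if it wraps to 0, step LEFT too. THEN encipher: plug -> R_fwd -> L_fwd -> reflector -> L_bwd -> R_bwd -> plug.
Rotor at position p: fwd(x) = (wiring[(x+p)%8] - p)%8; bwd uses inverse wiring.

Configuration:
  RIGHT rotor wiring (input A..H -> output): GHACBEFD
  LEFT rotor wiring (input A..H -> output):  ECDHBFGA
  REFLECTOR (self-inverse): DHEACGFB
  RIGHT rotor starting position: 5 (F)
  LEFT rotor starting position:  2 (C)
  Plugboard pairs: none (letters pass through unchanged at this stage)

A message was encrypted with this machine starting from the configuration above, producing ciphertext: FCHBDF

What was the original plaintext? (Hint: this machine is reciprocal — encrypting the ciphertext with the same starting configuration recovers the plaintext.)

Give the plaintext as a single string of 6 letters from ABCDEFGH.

Answer: HFBEBA

Derivation:
Char 1 ('F'): step: R->6, L=2; F->plug->F->R->E->L->E->refl->C->L'->G->R'->H->plug->H
Char 2 ('C'): step: R->7, L=2; C->plug->C->R->A->L->B->refl->H->L'->C->R'->F->plug->F
Char 3 ('H'): step: R->0, L->3 (L advanced); H->plug->H->R->D->L->D->refl->A->L'->H->R'->B->plug->B
Char 4 ('B'): step: R->1, L=3; B->plug->B->R->H->L->A->refl->D->L'->D->R'->E->plug->E
Char 5 ('D'): step: R->2, L=3; D->plug->D->R->C->L->C->refl->E->L'->A->R'->B->plug->B
Char 6 ('F'): step: R->3, L=3; F->plug->F->R->D->L->D->refl->A->L'->H->R'->A->plug->A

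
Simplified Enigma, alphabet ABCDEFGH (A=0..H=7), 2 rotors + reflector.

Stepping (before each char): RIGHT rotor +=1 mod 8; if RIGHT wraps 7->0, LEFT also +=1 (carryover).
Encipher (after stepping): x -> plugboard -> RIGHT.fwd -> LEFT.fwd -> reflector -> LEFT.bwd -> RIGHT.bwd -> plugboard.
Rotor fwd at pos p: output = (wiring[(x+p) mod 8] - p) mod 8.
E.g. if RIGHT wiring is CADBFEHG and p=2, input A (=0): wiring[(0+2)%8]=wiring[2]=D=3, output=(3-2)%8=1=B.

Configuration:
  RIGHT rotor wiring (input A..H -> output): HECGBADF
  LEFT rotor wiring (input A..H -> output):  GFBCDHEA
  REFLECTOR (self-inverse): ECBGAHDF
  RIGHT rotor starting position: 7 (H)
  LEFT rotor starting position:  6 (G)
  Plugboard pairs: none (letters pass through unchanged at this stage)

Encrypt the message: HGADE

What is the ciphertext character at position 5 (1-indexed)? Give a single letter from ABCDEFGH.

Char 1 ('H'): step: R->0, L->7 (L advanced); H->plug->H->R->F->L->E->refl->A->L'->G->R'->D->plug->D
Char 2 ('G'): step: R->1, L=7; G->plug->G->R->E->L->D->refl->G->L'->C->R'->F->plug->F
Char 3 ('A'): step: R->2, L=7; A->plug->A->R->A->L->B->refl->C->L'->D->R'->F->plug->F
Char 4 ('D'): step: R->3, L=7; D->plug->D->R->A->L->B->refl->C->L'->D->R'->A->plug->A
Char 5 ('E'): step: R->4, L=7; E->plug->E->R->D->L->C->refl->B->L'->A->R'->F->plug->F

F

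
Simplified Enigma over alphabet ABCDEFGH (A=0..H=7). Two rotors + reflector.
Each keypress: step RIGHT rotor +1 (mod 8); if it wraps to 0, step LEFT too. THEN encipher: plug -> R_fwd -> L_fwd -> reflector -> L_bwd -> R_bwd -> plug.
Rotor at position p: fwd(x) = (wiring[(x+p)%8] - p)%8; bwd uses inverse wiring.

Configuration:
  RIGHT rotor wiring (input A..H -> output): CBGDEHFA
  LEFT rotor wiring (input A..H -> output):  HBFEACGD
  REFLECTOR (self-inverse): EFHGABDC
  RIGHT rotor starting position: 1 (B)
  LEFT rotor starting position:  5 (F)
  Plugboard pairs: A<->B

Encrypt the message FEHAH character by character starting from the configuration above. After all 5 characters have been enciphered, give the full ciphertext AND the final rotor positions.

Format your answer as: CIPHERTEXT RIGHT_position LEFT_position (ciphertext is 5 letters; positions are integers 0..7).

Char 1 ('F'): step: R->2, L=5; F->plug->F->R->G->L->H->refl->C->L'->D->R'->E->plug->E
Char 2 ('E'): step: R->3, L=5; E->plug->E->R->F->L->A->refl->E->L'->E->R'->C->plug->C
Char 3 ('H'): step: R->4, L=5; H->plug->H->R->H->L->D->refl->G->L'->C->R'->G->plug->G
Char 4 ('A'): step: R->5, L=5; A->plug->B->R->A->L->F->refl->B->L'->B->R'->F->plug->F
Char 5 ('H'): step: R->6, L=5; H->plug->H->R->B->L->B->refl->F->L'->A->R'->E->plug->E
Final: ciphertext=ECGFE, RIGHT=6, LEFT=5

Answer: ECGFE 6 5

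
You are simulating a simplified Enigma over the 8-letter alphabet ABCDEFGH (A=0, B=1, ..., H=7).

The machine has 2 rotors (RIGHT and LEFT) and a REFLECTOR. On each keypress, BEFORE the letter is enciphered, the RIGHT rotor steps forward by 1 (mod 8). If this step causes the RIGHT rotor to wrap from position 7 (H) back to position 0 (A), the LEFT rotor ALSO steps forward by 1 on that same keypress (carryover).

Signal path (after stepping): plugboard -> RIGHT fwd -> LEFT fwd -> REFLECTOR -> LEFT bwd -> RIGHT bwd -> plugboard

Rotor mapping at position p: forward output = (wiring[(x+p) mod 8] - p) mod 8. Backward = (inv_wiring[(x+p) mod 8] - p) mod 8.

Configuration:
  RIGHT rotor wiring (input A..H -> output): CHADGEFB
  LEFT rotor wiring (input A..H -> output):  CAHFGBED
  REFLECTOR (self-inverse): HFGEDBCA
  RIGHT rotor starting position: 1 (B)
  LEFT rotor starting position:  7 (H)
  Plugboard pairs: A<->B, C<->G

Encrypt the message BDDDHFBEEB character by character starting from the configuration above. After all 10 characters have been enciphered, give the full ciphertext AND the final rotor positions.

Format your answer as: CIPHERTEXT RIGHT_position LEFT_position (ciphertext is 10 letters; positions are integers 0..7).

Answer: GFFFGBHDHC 3 0

Derivation:
Char 1 ('B'): step: R->2, L=7; B->plug->A->R->G->L->C->refl->G->L'->E->R'->C->plug->G
Char 2 ('D'): step: R->3, L=7; D->plug->D->R->C->L->B->refl->F->L'->H->R'->F->plug->F
Char 3 ('D'): step: R->4, L=7; D->plug->D->R->F->L->H->refl->A->L'->D->R'->F->plug->F
Char 4 ('D'): step: R->5, L=7; D->plug->D->R->F->L->H->refl->A->L'->D->R'->F->plug->F
Char 5 ('H'): step: R->6, L=7; H->plug->H->R->G->L->C->refl->G->L'->E->R'->C->plug->G
Char 6 ('F'): step: R->7, L=7; F->plug->F->R->H->L->F->refl->B->L'->C->R'->A->plug->B
Char 7 ('B'): step: R->0, L->0 (L advanced); B->plug->A->R->C->L->H->refl->A->L'->B->R'->H->plug->H
Char 8 ('E'): step: R->1, L=0; E->plug->E->R->D->L->F->refl->B->L'->F->R'->D->plug->D
Char 9 ('E'): step: R->2, L=0; E->plug->E->R->D->L->F->refl->B->L'->F->R'->H->plug->H
Char 10 ('B'): step: R->3, L=0; B->plug->A->R->A->L->C->refl->G->L'->E->R'->G->plug->C
Final: ciphertext=GFFFGBHDHC, RIGHT=3, LEFT=0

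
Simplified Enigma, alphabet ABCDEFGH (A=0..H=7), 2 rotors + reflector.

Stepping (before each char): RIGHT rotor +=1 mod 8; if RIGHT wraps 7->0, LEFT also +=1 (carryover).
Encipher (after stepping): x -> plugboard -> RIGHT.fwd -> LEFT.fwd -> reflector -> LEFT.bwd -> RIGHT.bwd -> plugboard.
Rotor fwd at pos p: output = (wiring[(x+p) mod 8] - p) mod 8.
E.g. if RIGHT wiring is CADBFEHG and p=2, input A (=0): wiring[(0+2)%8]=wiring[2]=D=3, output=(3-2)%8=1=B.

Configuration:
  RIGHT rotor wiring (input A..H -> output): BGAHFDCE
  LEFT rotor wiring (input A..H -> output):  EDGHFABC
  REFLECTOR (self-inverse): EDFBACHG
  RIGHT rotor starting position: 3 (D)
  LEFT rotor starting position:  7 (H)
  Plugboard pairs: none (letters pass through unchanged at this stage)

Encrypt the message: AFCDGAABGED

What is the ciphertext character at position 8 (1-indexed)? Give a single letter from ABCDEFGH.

Char 1 ('A'): step: R->4, L=7; A->plug->A->R->B->L->F->refl->C->L'->H->R'->B->plug->B
Char 2 ('F'): step: R->5, L=7; F->plug->F->R->D->L->H->refl->G->L'->F->R'->B->plug->B
Char 3 ('C'): step: R->6, L=7; C->plug->C->R->D->L->H->refl->G->L'->F->R'->H->plug->H
Char 4 ('D'): step: R->7, L=7; D->plug->D->R->B->L->F->refl->C->L'->H->R'->C->plug->C
Char 5 ('G'): step: R->0, L->0 (L advanced); G->plug->G->R->C->L->G->refl->H->L'->D->R'->F->plug->F
Char 6 ('A'): step: R->1, L=0; A->plug->A->R->F->L->A->refl->E->L'->A->R'->H->plug->H
Char 7 ('A'): step: R->2, L=0; A->plug->A->R->G->L->B->refl->D->L'->B->R'->D->plug->D
Char 8 ('B'): step: R->3, L=0; B->plug->B->R->C->L->G->refl->H->L'->D->R'->G->plug->G

G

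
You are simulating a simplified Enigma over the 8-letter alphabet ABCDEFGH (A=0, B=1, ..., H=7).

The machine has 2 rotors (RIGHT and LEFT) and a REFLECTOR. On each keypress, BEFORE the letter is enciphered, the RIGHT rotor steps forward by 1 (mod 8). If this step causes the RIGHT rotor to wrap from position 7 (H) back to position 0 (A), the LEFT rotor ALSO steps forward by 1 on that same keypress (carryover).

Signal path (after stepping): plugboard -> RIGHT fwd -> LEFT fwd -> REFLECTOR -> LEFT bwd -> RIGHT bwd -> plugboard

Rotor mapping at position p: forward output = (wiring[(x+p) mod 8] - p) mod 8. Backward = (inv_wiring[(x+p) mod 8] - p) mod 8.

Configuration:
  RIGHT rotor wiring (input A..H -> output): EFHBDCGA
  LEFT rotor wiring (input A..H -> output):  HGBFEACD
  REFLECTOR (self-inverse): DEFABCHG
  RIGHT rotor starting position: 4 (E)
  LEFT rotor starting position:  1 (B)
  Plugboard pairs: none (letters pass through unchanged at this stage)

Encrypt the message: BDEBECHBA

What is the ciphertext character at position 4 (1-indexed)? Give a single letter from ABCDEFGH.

Char 1 ('B'): step: R->5, L=1; B->plug->B->R->B->L->A->refl->D->L'->D->R'->C->plug->C
Char 2 ('D'): step: R->6, L=1; D->plug->D->R->H->L->G->refl->H->L'->E->R'->H->plug->H
Char 3 ('E'): step: R->7, L=1; E->plug->E->R->C->L->E->refl->B->L'->F->R'->B->plug->B
Char 4 ('B'): step: R->0, L->2 (L advanced); B->plug->B->R->F->L->B->refl->E->L'->H->R'->C->plug->C

C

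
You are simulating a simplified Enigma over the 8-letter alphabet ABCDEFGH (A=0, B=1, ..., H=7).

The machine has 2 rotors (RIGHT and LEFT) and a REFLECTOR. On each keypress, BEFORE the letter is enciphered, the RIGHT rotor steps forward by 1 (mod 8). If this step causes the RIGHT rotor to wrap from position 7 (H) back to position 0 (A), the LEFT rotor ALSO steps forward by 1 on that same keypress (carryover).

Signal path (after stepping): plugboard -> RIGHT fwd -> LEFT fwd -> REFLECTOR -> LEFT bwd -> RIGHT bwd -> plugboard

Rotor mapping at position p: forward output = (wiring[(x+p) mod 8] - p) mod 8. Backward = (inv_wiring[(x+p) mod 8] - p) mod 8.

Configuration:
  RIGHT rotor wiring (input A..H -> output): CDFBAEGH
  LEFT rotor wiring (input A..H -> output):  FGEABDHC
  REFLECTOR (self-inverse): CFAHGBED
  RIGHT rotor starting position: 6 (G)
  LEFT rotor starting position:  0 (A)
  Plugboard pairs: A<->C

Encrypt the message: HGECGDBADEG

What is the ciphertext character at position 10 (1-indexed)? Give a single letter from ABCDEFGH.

Char 1 ('H'): step: R->7, L=0; H->plug->H->R->H->L->C->refl->A->L'->D->R'->B->plug->B
Char 2 ('G'): step: R->0, L->1 (L advanced); G->plug->G->R->G->L->B->refl->F->L'->A->R'->E->plug->E
Char 3 ('E'): step: R->1, L=1; E->plug->E->R->D->L->A->refl->C->L'->E->R'->B->plug->B
Char 4 ('C'): step: R->2, L=1; C->plug->A->R->D->L->A->refl->C->L'->E->R'->E->plug->E
Char 5 ('G'): step: R->3, L=1; G->plug->G->R->A->L->F->refl->B->L'->G->R'->A->plug->C
Char 6 ('D'): step: R->4, L=1; D->plug->D->R->D->L->A->refl->C->L'->E->R'->A->plug->C
Char 7 ('B'): step: R->5, L=1; B->plug->B->R->B->L->D->refl->H->L'->C->R'->C->plug->A
Char 8 ('A'): step: R->6, L=1; A->plug->C->R->E->L->C->refl->A->L'->D->R'->F->plug->F
Char 9 ('D'): step: R->7, L=1; D->plug->D->R->G->L->B->refl->F->L'->A->R'->A->plug->C
Char 10 ('E'): step: R->0, L->2 (L advanced); E->plug->E->R->A->L->C->refl->A->L'->F->R'->C->plug->A

A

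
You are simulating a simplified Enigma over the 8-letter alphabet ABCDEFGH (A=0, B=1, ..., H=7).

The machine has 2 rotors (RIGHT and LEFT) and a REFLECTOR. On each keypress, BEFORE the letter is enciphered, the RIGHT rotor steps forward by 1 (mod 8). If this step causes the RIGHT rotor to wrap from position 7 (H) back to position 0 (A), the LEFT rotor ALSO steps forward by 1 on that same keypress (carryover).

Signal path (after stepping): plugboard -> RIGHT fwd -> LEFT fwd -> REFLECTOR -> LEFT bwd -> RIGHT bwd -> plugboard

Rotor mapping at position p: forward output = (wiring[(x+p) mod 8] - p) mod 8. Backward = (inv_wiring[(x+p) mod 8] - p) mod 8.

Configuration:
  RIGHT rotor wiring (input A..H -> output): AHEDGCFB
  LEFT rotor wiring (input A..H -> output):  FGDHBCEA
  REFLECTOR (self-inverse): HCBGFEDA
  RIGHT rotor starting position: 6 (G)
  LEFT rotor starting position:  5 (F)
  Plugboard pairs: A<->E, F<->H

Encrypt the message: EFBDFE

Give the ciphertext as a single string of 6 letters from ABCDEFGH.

Answer: DGCGHH

Derivation:
Char 1 ('E'): step: R->7, L=5; E->plug->A->R->C->L->D->refl->G->L'->F->R'->D->plug->D
Char 2 ('F'): step: R->0, L->6 (L advanced); F->plug->H->R->B->L->C->refl->B->L'->F->R'->G->plug->G
Char 3 ('B'): step: R->1, L=6; B->plug->B->R->D->L->A->refl->H->L'->C->R'->C->plug->C
Char 4 ('D'): step: R->2, L=6; D->plug->D->R->A->L->G->refl->D->L'->G->R'->G->plug->G
Char 5 ('F'): step: R->3, L=6; F->plug->H->R->B->L->C->refl->B->L'->F->R'->F->plug->H
Char 6 ('E'): step: R->4, L=6; E->plug->A->R->C->L->H->refl->A->L'->D->R'->F->plug->H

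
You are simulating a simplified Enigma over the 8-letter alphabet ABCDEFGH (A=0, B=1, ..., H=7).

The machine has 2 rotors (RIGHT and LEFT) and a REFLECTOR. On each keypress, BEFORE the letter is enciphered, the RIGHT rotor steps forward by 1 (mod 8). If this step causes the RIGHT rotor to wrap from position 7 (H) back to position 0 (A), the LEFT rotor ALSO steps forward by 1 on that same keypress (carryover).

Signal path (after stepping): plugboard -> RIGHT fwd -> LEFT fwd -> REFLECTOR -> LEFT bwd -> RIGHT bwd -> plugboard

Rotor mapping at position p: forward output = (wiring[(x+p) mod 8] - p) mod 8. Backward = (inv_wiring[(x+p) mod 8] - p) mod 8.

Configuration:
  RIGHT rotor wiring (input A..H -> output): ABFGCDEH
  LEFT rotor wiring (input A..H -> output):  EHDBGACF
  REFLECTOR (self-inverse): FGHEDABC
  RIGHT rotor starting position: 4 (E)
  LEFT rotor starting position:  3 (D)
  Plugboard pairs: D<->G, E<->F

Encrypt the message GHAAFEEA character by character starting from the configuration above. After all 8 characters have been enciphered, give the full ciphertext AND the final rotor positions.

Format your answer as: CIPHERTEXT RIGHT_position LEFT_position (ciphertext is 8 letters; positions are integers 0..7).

Answer: FEHGEGGC 4 4

Derivation:
Char 1 ('G'): step: R->5, L=3; G->plug->D->R->D->L->H->refl->C->L'->E->R'->E->plug->F
Char 2 ('H'): step: R->6, L=3; H->plug->H->R->F->L->B->refl->G->L'->A->R'->F->plug->E
Char 3 ('A'): step: R->7, L=3; A->plug->A->R->A->L->G->refl->B->L'->F->R'->H->plug->H
Char 4 ('A'): step: R->0, L->4 (L advanced); A->plug->A->R->A->L->C->refl->H->L'->G->R'->D->plug->G
Char 5 ('F'): step: R->1, L=4; F->plug->E->R->C->L->G->refl->B->L'->D->R'->F->plug->E
Char 6 ('E'): step: R->2, L=4; E->plug->F->R->F->L->D->refl->E->L'->B->R'->D->plug->G
Char 7 ('E'): step: R->3, L=4; E->plug->F->R->F->L->D->refl->E->L'->B->R'->D->plug->G
Char 8 ('A'): step: R->4, L=4; A->plug->A->R->G->L->H->refl->C->L'->A->R'->C->plug->C
Final: ciphertext=FEHGEGGC, RIGHT=4, LEFT=4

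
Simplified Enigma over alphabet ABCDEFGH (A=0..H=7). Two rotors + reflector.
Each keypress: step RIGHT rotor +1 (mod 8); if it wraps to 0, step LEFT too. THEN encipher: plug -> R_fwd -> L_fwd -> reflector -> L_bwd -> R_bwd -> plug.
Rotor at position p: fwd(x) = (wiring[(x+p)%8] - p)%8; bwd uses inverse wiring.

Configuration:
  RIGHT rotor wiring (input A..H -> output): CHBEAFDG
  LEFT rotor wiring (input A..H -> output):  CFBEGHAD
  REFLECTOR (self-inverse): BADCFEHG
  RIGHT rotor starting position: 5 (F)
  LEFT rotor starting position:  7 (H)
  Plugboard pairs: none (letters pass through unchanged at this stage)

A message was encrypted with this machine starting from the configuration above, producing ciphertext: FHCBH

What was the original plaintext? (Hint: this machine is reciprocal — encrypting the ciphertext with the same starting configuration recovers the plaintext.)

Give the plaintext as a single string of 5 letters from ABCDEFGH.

Char 1 ('F'): step: R->6, L=7; F->plug->F->R->G->L->A->refl->B->L'->H->R'->H->plug->H
Char 2 ('H'): step: R->7, L=7; H->plug->H->R->E->L->F->refl->E->L'->A->R'->C->plug->C
Char 3 ('C'): step: R->0, L->0 (L advanced); C->plug->C->R->B->L->F->refl->E->L'->D->R'->G->plug->G
Char 4 ('B'): step: R->1, L=0; B->plug->B->R->A->L->C->refl->D->L'->H->R'->D->plug->D
Char 5 ('H'): step: R->2, L=0; H->plug->H->R->F->L->H->refl->G->L'->E->R'->F->plug->F

Answer: HCGDF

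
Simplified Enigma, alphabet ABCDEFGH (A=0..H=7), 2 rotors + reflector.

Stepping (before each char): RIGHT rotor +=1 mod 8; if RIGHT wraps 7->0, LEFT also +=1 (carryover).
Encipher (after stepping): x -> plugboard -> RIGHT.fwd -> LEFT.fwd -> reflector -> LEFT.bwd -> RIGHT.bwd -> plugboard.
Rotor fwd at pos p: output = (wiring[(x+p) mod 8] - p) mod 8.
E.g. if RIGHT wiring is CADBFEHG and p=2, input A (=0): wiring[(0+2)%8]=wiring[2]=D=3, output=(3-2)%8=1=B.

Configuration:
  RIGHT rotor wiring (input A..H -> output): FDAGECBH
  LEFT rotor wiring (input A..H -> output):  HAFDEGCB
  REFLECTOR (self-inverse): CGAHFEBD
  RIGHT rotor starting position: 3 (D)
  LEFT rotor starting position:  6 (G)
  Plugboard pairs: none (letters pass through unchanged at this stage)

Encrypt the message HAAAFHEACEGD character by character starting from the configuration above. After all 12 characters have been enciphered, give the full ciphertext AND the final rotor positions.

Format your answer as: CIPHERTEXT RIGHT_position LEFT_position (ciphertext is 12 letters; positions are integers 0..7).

Char 1 ('H'): step: R->4, L=6; H->plug->H->R->C->L->B->refl->G->L'->G->R'->B->plug->B
Char 2 ('A'): step: R->5, L=6; A->plug->A->R->F->L->F->refl->E->L'->A->R'->D->plug->D
Char 3 ('A'): step: R->6, L=6; A->plug->A->R->D->L->C->refl->A->L'->H->R'->C->plug->C
Char 4 ('A'): step: R->7, L=6; A->plug->A->R->A->L->E->refl->F->L'->F->R'->F->plug->F
Char 5 ('F'): step: R->0, L->7 (L advanced); F->plug->F->R->C->L->B->refl->G->L'->D->R'->B->plug->B
Char 6 ('H'): step: R->1, L=7; H->plug->H->R->E->L->E->refl->F->L'->F->R'->C->plug->C
Char 7 ('E'): step: R->2, L=7; E->plug->E->R->H->L->D->refl->H->L'->G->R'->A->plug->A
Char 8 ('A'): step: R->3, L=7; A->plug->A->R->D->L->G->refl->B->L'->C->R'->F->plug->F
Char 9 ('C'): step: R->4, L=7; C->plug->C->R->F->L->F->refl->E->L'->E->R'->G->plug->G
Char 10 ('E'): step: R->5, L=7; E->plug->E->R->G->L->H->refl->D->L'->H->R'->H->plug->H
Char 11 ('G'): step: R->6, L=7; G->plug->G->R->G->L->H->refl->D->L'->H->R'->C->plug->C
Char 12 ('D'): step: R->7, L=7; D->plug->D->R->B->L->A->refl->C->L'->A->R'->A->plug->A
Final: ciphertext=BDCFBCAFGHCA, RIGHT=7, LEFT=7

Answer: BDCFBCAFGHCA 7 7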